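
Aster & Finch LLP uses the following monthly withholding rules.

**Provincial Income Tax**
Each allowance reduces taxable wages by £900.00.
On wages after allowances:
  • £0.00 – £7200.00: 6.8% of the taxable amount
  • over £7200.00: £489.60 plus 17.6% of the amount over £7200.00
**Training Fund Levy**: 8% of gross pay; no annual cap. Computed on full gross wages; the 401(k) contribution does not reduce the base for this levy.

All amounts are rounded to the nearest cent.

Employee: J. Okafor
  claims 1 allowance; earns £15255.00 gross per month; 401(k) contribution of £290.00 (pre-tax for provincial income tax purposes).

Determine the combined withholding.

£2918.24

Provincial Income Tax: taxable = £15255.00 − £290.00 − 1×£900.00 = £14065.00
  £489.60 + 17.6% × (£14065.00 − £7200.00) = £489.60 + 17.6% × £6865.00 = £1697.84
Training Fund Levy: 8% × £15255.00 = £1220.40
Total: £1697.84 + £1220.40 = £2918.24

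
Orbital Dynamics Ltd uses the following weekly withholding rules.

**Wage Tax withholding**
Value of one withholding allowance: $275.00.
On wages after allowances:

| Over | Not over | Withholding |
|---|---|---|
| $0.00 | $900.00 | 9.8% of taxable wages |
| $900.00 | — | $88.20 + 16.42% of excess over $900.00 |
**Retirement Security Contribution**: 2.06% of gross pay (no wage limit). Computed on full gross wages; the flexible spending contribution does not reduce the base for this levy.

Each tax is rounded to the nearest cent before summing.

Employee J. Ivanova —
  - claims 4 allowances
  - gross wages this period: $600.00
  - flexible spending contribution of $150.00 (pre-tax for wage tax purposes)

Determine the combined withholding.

Wage Tax: taxable = $600.00 − $150.00 − 4×$275.00 = $-650.00
  Taxable ≤ 0 → $0.00
Retirement Security Contribution: 2.06% × $600.00 = $12.36
Total: $0.00 + $12.36 = $12.36

$12.36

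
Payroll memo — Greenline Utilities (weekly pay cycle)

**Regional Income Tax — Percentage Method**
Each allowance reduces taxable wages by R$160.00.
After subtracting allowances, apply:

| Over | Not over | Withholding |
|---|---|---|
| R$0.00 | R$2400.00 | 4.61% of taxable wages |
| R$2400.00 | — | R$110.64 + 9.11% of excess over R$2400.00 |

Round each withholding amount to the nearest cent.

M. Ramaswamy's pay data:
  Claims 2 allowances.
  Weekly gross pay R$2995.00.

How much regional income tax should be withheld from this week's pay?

R$135.69

Regional Income Tax: taxable = R$2995.00 − 2×R$160.00 = R$2675.00
  R$110.64 + 9.11% × (R$2675.00 − R$2400.00) = R$110.64 + 9.11% × R$275.00 = R$135.69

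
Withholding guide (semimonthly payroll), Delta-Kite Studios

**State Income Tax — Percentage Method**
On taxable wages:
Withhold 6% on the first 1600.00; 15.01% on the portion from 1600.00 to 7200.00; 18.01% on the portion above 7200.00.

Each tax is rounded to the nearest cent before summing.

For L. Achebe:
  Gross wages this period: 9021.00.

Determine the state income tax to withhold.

1264.52

State Income Tax: taxable = 9021.00
  936.56 + 18.01% × (9021.00 − 7200.00) = 936.56 + 18.01% × 1821.00 = 1264.52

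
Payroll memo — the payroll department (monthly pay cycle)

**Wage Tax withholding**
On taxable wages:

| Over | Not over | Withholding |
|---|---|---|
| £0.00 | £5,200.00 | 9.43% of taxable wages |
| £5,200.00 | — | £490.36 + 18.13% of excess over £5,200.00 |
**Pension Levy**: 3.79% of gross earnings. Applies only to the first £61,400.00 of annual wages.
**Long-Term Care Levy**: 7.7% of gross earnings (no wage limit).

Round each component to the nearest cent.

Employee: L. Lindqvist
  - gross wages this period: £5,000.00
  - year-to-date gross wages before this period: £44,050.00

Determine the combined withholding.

Wage Tax: taxable = £5,000.00
  9.43% × £5,000.00 = £471.50
Pension Levy: 3.79% × £5,000.00 = £189.50
Long-Term Care Levy: 7.7% × £5,000.00 = £385.00
Total: £471.50 + £189.50 + £385.00 = £1,046.00

£1,046.00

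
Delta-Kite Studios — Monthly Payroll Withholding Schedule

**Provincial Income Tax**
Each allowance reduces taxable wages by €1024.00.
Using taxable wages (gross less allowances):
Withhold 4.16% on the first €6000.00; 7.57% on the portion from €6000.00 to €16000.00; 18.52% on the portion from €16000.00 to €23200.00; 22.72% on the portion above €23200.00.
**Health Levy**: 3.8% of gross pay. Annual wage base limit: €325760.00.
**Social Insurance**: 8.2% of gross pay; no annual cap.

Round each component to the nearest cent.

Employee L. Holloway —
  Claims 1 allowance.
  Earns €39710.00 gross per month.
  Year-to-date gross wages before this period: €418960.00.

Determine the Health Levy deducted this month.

Health Levy: YTD €418960.00 ≥ cap €325760.00 → €0.00

€0.00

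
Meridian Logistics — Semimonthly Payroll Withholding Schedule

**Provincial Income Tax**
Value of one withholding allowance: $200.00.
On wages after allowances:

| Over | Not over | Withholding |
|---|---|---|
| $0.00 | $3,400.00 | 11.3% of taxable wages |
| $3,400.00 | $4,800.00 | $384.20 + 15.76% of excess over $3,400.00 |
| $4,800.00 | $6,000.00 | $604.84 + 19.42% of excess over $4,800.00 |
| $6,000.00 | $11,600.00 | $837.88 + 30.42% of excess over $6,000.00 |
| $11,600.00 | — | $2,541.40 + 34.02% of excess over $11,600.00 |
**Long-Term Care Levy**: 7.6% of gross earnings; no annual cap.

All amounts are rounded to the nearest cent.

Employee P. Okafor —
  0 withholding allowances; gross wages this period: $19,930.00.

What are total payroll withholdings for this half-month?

$6,889.95

Provincial Income Tax: taxable = $19,930.00
  $2,541.40 + 34.02% × ($19,930.00 − $11,600.00) = $2,541.40 + 34.02% × $8,330.00 = $5,375.27
Long-Term Care Levy: 7.6% × $19,930.00 = $1,514.68
Total: $5,375.27 + $1,514.68 = $6,889.95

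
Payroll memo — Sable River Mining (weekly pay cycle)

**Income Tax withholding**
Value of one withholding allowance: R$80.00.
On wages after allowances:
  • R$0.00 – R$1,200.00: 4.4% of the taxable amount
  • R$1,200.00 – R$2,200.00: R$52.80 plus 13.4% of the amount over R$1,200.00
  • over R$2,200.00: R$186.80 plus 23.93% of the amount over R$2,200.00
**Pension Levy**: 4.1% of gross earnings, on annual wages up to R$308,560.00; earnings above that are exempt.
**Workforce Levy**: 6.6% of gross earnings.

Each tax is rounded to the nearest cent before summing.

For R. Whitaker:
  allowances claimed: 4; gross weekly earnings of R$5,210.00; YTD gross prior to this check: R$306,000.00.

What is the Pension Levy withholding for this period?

Pension Levy: cap R$308,560.00 − YTD R$306,000.00 = R$2,560.00 subject; 4.1% × R$2,560.00 = R$104.96

R$104.96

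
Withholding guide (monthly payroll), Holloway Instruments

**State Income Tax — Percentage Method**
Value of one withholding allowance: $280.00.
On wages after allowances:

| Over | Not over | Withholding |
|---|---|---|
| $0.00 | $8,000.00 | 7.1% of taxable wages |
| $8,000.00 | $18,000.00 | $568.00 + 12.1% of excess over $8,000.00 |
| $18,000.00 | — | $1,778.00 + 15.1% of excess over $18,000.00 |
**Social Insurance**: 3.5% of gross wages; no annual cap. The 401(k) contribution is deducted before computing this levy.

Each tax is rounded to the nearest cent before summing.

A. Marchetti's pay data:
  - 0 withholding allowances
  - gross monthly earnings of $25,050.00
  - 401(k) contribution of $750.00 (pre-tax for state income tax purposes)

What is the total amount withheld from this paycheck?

$3,579.80

State Income Tax: taxable = $25,050.00 − $750.00 = $24,300.00
  $1,778.00 + 15.1% × ($24,300.00 − $18,000.00) = $1,778.00 + 15.1% × $6,300.00 = $2,729.30
Social Insurance: 3.5% × $24,300.00 = $850.50
Total: $2,729.30 + $850.50 = $3,579.80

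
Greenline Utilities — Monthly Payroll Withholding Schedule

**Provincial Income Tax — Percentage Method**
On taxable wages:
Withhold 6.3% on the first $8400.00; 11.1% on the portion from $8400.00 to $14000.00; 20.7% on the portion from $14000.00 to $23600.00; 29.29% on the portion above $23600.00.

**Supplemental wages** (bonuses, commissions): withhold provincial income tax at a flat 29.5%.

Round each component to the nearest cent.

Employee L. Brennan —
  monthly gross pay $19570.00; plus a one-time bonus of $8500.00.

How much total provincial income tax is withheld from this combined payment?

$4811.29

Provincial Income Tax: taxable = $19570.00
  $1150.80 + 20.7% × ($19570.00 − $14000.00) = $1150.80 + 20.7% × $5570.00 = $2303.79
Supplemental (29.5% flat on bonus): 29.5% × $8500.00 = $2507.50
Total provincial income tax: $2303.79 + $2507.50 = $4811.29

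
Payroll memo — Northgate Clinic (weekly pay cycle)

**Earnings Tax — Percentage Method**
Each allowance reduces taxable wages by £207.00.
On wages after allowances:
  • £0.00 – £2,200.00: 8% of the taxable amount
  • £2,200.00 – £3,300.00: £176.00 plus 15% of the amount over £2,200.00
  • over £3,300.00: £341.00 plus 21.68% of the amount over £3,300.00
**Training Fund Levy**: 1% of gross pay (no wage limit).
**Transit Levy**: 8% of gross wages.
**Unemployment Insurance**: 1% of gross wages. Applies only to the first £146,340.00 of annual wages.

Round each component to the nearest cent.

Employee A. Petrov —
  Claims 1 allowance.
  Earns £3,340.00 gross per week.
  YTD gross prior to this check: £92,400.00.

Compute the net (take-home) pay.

£2,690.05

Earnings Tax: taxable = £3,340.00 − 1×£207.00 = £3,133.00
  £176.00 + 15% × (£3,133.00 − £2,200.00) = £176.00 + 15% × £933.00 = £315.95
Training Fund Levy: 1% × £3,340.00 = £33.40
Transit Levy: 8% × £3,340.00 = £267.20
Unemployment Insurance: 1% × £3,340.00 = £33.40
Total withheld: £315.95 + £33.40 + £267.20 + £33.40 = £649.95
Net pay: £3,340.00 − £649.95 = £2,690.05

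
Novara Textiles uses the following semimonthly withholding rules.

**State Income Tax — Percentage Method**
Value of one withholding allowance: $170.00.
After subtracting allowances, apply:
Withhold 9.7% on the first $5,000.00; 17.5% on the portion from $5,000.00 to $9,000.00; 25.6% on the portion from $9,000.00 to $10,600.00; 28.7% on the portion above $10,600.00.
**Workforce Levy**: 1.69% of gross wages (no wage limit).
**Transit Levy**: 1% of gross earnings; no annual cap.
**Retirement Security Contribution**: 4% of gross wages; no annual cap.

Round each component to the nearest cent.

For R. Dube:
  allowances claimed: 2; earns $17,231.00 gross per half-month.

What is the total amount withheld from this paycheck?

State Income Tax: taxable = $17,231.00 − 2×$170.00 = $16,891.00
  $1,594.60 + 28.7% × ($16,891.00 − $10,600.00) = $1,594.60 + 28.7% × $6,291.00 = $3,400.12
Workforce Levy: 1.69% × $17,231.00 = $291.20
Transit Levy: 1% × $17,231.00 = $172.31
Retirement Security Contribution: 4% × $17,231.00 = $689.24
Total: $3,400.12 + $291.20 + $172.31 + $689.24 = $4,552.87

$4,552.87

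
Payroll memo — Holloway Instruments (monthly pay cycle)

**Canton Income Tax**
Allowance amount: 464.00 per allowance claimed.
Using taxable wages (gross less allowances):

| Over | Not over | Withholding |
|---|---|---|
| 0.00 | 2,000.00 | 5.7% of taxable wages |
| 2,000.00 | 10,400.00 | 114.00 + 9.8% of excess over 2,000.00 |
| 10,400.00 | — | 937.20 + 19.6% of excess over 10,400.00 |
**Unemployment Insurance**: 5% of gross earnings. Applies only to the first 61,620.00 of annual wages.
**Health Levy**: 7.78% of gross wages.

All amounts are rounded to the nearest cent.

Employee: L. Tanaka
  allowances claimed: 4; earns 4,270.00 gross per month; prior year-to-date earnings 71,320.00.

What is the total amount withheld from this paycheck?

Canton Income Tax: taxable = 4,270.00 − 4×464.00 = 2,414.00
  114.00 + 9.8% × (2,414.00 − 2,000.00) = 114.00 + 9.8% × 414.00 = 154.57
Unemployment Insurance: YTD 71,320.00 ≥ cap 61,620.00 → 0.00
Health Levy: 7.78% × 4,270.00 = 332.21
Total: 154.57 + 0.00 + 332.21 = 486.78

486.78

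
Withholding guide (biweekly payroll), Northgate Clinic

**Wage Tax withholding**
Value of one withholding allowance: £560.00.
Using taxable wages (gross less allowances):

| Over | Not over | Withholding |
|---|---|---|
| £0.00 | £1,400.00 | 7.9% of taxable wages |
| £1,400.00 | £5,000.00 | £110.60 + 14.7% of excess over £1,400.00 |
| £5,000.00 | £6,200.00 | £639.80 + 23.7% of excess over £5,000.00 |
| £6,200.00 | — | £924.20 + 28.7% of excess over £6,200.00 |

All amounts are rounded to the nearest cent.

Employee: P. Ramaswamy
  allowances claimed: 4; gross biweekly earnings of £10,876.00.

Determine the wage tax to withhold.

£1,623.33

Wage Tax: taxable = £10,876.00 − 4×£560.00 = £8,636.00
  £924.20 + 28.7% × (£8,636.00 − £6,200.00) = £924.20 + 28.7% × £2,436.00 = £1,623.33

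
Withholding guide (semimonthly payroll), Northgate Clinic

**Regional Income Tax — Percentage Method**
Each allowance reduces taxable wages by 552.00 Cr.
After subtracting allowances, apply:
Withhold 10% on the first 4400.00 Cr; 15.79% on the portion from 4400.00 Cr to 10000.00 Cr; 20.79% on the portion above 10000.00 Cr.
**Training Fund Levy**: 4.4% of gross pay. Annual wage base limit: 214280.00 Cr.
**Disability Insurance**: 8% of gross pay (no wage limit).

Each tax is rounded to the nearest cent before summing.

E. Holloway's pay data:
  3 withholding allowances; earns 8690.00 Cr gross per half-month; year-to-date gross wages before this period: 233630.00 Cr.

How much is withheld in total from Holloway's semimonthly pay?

1551.11 Cr

Regional Income Tax: taxable = 8690.00 Cr − 3×552.00 Cr = 7034.00 Cr
  440.00 Cr + 15.79% × (7034.00 Cr − 4400.00 Cr) = 440.00 Cr + 15.79% × 2634.00 Cr = 855.91 Cr
Training Fund Levy: YTD 233630.00 Cr ≥ cap 214280.00 Cr → 0.00 Cr
Disability Insurance: 8% × 8690.00 Cr = 695.20 Cr
Total: 855.91 Cr + 0.00 Cr + 695.20 Cr = 1551.11 Cr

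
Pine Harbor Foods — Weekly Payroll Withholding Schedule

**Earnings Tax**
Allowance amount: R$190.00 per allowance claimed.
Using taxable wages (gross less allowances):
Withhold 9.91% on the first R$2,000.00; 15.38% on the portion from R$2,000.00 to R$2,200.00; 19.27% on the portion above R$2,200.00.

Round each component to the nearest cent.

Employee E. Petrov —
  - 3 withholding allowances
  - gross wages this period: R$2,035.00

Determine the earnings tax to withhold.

Earnings Tax: taxable = R$2,035.00 − 3×R$190.00 = R$1,465.00
  9.91% × R$1,465.00 = R$145.18

R$145.18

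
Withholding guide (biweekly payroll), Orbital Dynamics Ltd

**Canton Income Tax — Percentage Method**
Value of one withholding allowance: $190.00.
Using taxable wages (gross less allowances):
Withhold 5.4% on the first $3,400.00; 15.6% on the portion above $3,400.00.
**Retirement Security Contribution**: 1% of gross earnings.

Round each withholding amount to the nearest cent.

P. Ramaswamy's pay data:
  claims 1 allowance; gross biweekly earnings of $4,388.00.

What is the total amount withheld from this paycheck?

$351.97

Canton Income Tax: taxable = $4,388.00 − 1×$190.00 = $4,198.00
  $183.60 + 15.6% × ($4,198.00 − $3,400.00) = $183.60 + 15.6% × $798.00 = $308.09
Retirement Security Contribution: 1% × $4,388.00 = $43.88
Total: $308.09 + $43.88 = $351.97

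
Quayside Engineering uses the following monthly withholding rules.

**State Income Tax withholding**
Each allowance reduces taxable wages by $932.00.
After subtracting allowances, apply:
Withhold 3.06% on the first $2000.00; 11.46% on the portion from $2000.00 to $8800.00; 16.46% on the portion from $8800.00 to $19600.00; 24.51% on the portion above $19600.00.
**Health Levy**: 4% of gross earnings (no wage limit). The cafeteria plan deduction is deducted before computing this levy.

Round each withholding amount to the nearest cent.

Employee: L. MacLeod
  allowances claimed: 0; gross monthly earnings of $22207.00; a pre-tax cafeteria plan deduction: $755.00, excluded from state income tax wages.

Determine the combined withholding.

$3930.17

State Income Tax: taxable = $22207.00 − $755.00 = $21452.00
  $2618.16 + 24.51% × ($21452.00 − $19600.00) = $2618.16 + 24.51% × $1852.00 = $3072.09
Health Levy: 4% × $21452.00 = $858.08
Total: $3072.09 + $858.08 = $3930.17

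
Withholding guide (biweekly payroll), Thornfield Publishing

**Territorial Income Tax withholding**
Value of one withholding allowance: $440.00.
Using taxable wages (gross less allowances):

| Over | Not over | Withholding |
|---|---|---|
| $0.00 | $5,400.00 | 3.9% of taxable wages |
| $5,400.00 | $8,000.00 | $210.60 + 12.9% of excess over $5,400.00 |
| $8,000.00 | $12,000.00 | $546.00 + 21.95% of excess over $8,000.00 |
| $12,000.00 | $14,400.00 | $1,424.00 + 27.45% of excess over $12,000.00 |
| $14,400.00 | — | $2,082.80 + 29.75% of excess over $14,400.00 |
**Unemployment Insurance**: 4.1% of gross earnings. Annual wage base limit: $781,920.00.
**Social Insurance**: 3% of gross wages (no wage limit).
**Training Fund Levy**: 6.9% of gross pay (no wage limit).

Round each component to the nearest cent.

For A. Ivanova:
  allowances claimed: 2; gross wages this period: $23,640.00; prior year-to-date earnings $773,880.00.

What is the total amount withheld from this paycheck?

$7,239.90

Territorial Income Tax: taxable = $23,640.00 − 2×$440.00 = $22,760.00
  $2,082.80 + 29.75% × ($22,760.00 − $14,400.00) = $2,082.80 + 29.75% × $8,360.00 = $4,569.90
Unemployment Insurance: cap $781,920.00 − YTD $773,880.00 = $8,040.00 subject; 4.1% × $8,040.00 = $329.64
Social Insurance: 3% × $23,640.00 = $709.20
Training Fund Levy: 6.9% × $23,640.00 = $1,631.16
Total: $4,569.90 + $329.64 + $709.20 + $1,631.16 = $7,239.90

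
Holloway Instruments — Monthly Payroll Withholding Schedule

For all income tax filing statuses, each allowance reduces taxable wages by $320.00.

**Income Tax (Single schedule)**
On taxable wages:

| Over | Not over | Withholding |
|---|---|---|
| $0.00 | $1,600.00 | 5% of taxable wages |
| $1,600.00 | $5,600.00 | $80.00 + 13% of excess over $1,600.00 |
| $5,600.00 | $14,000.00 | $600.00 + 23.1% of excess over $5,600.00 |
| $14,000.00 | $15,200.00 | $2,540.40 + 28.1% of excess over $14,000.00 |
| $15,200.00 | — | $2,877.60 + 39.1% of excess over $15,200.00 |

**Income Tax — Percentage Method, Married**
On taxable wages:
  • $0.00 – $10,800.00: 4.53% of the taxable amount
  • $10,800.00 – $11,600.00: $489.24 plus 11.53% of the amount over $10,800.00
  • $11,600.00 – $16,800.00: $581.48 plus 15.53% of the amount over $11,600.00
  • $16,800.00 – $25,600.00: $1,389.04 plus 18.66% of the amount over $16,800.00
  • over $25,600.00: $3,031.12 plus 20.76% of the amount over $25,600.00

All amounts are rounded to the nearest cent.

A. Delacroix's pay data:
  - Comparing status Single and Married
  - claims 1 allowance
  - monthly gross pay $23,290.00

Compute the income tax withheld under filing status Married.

Income Tax (Married): taxable = $23,290.00 − 1×$320.00 = $22,970.00
  $1,389.04 + 18.66% × ($22,970.00 − $16,800.00) = $1,389.04 + 18.66% × $6,170.00 = $2,540.36

$2,540.36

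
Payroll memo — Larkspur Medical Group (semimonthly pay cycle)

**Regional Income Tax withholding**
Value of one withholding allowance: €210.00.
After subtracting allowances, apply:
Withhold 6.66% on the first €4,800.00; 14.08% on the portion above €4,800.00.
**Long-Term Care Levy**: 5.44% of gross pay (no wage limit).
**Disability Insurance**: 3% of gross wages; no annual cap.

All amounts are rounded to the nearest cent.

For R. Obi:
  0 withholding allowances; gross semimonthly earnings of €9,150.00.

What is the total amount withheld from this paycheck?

Regional Income Tax: taxable = €9,150.00
  €319.68 + 14.08% × (€9,150.00 − €4,800.00) = €319.68 + 14.08% × €4,350.00 = €932.16
Long-Term Care Levy: 5.44% × €9,150.00 = €497.76
Disability Insurance: 3% × €9,150.00 = €274.50
Total: €932.16 + €497.76 + €274.50 = €1,704.42

€1,704.42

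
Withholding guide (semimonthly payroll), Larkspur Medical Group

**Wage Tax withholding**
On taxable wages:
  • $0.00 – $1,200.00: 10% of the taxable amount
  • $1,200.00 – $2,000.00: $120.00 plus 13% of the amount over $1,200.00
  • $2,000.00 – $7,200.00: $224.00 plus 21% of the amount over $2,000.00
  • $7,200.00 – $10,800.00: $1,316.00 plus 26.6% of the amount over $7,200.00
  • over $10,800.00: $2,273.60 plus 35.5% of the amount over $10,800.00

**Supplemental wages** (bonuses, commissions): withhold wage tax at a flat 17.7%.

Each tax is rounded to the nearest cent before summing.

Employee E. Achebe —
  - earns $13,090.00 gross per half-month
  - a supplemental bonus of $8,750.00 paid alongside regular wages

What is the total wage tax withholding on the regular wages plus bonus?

$4,635.30

Wage Tax: taxable = $13,090.00
  $2,273.60 + 35.5% × ($13,090.00 − $10,800.00) = $2,273.60 + 35.5% × $2,290.00 = $3,086.55
Supplemental (17.7% flat on bonus): 17.7% × $8,750.00 = $1,548.75
Total wage tax: $3,086.55 + $1,548.75 = $4,635.30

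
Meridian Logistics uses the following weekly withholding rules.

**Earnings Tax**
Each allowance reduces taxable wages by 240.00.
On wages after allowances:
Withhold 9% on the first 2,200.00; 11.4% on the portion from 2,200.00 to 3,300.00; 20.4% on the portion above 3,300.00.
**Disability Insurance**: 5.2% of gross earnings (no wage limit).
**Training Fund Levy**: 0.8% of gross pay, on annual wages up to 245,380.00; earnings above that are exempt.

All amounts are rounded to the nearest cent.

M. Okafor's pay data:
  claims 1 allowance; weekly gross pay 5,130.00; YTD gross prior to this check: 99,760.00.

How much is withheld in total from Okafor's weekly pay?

Earnings Tax: taxable = 5,130.00 − 1×240.00 = 4,890.00
  323.40 + 20.4% × (4,890.00 − 3,300.00) = 323.40 + 20.4% × 1,590.00 = 647.76
Disability Insurance: 5.2% × 5,130.00 = 266.76
Training Fund Levy: 0.8% × 5,130.00 = 41.04
Total: 647.76 + 266.76 + 41.04 = 955.56

955.56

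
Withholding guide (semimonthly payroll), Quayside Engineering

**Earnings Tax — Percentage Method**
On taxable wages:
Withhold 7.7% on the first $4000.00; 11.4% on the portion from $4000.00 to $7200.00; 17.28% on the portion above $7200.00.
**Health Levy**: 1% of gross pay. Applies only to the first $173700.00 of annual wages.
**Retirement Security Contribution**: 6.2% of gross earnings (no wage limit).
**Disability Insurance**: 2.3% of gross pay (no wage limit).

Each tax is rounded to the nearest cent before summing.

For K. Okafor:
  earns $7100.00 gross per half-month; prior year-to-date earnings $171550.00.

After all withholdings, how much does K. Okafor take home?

$5813.60

Earnings Tax: taxable = $7100.00
  $308.00 + 11.4% × ($7100.00 − $4000.00) = $308.00 + 11.4% × $3100.00 = $661.40
Health Levy: cap $173700.00 − YTD $171550.00 = $2150.00 subject; 1% × $2150.00 = $21.50
Retirement Security Contribution: 6.2% × $7100.00 = $440.20
Disability Insurance: 2.3% × $7100.00 = $163.30
Total withheld: $661.40 + $21.50 + $440.20 + $163.30 = $1286.40
Net pay: $7100.00 − $1286.40 = $5813.60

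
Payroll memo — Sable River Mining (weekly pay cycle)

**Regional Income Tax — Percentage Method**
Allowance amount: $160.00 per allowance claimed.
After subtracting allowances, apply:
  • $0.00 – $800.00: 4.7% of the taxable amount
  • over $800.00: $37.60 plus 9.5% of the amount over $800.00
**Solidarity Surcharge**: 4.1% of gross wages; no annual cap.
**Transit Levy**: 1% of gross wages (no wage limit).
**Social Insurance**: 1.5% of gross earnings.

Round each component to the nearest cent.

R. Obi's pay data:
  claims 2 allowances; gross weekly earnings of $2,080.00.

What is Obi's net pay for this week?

Regional Income Tax: taxable = $2,080.00 − 2×$160.00 = $1,760.00
  $37.60 + 9.5% × ($1,760.00 − $800.00) = $37.60 + 9.5% × $960.00 = $128.80
Solidarity Surcharge: 4.1% × $2,080.00 = $85.28
Transit Levy: 1% × $2,080.00 = $20.80
Social Insurance: 1.5% × $2,080.00 = $31.20
Total withheld: $128.80 + $85.28 + $20.80 + $31.20 = $266.08
Net pay: $2,080.00 − $266.08 = $1,813.92

$1,813.92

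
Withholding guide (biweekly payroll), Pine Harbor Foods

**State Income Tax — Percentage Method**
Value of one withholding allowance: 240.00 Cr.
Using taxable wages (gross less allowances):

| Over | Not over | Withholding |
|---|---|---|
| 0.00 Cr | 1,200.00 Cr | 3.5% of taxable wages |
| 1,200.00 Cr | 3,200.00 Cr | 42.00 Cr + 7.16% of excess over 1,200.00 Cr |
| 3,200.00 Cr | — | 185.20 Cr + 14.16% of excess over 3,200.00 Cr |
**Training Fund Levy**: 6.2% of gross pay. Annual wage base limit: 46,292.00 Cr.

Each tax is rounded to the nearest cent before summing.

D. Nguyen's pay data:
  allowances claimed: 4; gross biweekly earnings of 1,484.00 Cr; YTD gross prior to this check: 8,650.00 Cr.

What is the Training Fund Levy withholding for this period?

Training Fund Levy: 6.2% × 1,484.00 Cr = 92.01 Cr

92.01 Cr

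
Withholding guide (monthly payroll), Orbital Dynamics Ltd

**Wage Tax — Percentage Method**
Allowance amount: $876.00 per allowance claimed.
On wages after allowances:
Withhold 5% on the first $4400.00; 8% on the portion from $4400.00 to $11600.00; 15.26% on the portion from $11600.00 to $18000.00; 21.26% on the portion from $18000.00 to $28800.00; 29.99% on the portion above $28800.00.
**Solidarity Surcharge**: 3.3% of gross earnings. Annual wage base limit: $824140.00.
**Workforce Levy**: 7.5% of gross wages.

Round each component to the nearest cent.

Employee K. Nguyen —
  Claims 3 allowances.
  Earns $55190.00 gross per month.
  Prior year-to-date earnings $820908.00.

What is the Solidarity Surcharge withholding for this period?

Solidarity Surcharge: cap $824140.00 − YTD $820908.00 = $3232.00 subject; 3.3% × $3232.00 = $106.66

$106.66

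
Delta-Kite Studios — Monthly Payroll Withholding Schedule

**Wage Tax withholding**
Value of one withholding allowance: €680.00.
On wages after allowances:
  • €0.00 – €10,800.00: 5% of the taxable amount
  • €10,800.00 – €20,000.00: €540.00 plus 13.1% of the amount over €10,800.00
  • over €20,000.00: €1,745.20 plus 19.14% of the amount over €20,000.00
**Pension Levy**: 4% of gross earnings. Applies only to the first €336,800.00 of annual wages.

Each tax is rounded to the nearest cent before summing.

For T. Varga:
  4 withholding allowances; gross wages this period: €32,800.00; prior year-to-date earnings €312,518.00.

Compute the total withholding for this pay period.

€4,645.79

Wage Tax: taxable = €32,800.00 − 4×€680.00 = €30,080.00
  €1,745.20 + 19.14% × (€30,080.00 − €20,000.00) = €1,745.20 + 19.14% × €10,080.00 = €3,674.51
Pension Levy: cap €336,800.00 − YTD €312,518.00 = €24,282.00 subject; 4% × €24,282.00 = €971.28
Total: €3,674.51 + €971.28 = €4,645.79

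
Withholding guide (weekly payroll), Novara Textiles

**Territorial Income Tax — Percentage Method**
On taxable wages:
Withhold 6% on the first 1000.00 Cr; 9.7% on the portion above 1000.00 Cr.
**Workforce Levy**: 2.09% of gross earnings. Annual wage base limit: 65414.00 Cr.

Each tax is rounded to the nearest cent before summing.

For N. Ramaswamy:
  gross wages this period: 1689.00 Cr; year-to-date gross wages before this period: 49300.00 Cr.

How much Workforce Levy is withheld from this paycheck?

35.30 Cr

Workforce Levy: 2.09% × 1689.00 Cr = 35.30 Cr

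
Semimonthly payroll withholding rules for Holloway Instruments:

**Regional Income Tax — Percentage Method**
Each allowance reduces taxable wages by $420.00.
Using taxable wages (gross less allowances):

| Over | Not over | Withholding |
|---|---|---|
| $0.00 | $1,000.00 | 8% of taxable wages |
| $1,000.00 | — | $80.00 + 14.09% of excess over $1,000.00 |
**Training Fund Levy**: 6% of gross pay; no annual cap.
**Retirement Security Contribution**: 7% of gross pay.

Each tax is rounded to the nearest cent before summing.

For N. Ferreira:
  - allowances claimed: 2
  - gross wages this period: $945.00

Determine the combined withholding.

$131.25

Regional Income Tax: taxable = $945.00 − 2×$420.00 = $105.00
  8% × $105.00 = $8.40
Training Fund Levy: 6% × $945.00 = $56.70
Retirement Security Contribution: 7% × $945.00 = $66.15
Total: $8.40 + $56.70 + $66.15 = $131.25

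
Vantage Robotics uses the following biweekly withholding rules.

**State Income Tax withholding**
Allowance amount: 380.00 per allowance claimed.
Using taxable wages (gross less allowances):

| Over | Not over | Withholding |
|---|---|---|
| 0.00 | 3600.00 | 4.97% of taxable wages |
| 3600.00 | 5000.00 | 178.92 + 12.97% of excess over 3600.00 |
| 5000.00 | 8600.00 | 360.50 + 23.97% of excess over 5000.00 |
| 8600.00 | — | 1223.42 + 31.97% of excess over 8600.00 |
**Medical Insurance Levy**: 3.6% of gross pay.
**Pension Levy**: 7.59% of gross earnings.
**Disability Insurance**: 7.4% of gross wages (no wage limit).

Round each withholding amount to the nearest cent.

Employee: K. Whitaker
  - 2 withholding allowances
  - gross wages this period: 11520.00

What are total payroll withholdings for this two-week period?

4055.54

State Income Tax: taxable = 11520.00 − 2×380.00 = 10760.00
  1223.42 + 31.97% × (10760.00 − 8600.00) = 1223.42 + 31.97% × 2160.00 = 1913.97
Medical Insurance Levy: 3.6% × 11520.00 = 414.72
Pension Levy: 7.59% × 11520.00 = 874.37
Disability Insurance: 7.4% × 11520.00 = 852.48
Total: 1913.97 + 414.72 + 874.37 + 852.48 = 4055.54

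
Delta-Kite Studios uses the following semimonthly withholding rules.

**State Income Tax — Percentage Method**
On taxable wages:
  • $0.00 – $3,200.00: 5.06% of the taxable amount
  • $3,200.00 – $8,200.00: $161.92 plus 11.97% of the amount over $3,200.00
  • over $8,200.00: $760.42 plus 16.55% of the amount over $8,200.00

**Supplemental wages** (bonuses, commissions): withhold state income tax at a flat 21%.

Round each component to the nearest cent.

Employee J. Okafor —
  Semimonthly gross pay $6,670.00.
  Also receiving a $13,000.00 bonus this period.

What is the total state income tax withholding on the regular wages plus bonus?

$3,307.28

State Income Tax: taxable = $6,670.00
  $161.92 + 11.97% × ($6,670.00 − $3,200.00) = $161.92 + 11.97% × $3,470.00 = $577.28
Supplemental (21% flat on bonus): 21% × $13,000.00 = $2,730.00
Total state income tax: $577.28 + $2,730.00 = $3,307.28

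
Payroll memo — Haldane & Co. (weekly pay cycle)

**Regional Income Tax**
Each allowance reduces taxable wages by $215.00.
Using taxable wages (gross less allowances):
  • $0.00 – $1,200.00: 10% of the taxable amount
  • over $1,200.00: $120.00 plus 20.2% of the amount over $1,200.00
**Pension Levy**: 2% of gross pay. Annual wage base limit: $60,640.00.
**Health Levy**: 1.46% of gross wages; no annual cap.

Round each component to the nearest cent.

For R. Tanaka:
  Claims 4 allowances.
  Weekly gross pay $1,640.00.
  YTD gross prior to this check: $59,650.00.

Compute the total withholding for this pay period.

$121.74

Regional Income Tax: taxable = $1,640.00 − 4×$215.00 = $780.00
  10% × $780.00 = $78.00
Pension Levy: cap $60,640.00 − YTD $59,650.00 = $990.00 subject; 2% × $990.00 = $19.80
Health Levy: 1.46% × $1,640.00 = $23.94
Total: $78.00 + $19.80 + $23.94 = $121.74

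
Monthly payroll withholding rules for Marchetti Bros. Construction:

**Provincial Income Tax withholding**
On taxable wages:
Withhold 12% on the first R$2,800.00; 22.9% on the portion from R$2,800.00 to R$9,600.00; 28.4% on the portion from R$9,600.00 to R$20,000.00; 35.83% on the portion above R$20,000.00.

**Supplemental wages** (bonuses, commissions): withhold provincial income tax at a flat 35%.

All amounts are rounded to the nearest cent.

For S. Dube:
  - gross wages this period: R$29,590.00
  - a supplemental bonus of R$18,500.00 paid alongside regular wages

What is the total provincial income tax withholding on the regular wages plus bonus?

Provincial Income Tax: taxable = R$29,590.00
  R$4,846.80 + 35.83% × (R$29,590.00 − R$20,000.00) = R$4,846.80 + 35.83% × R$9,590.00 = R$8,282.90
Supplemental (35% flat on bonus): 35% × R$18,500.00 = R$6,475.00
Total provincial income tax: R$8,282.90 + R$6,475.00 = R$14,757.90

R$14,757.90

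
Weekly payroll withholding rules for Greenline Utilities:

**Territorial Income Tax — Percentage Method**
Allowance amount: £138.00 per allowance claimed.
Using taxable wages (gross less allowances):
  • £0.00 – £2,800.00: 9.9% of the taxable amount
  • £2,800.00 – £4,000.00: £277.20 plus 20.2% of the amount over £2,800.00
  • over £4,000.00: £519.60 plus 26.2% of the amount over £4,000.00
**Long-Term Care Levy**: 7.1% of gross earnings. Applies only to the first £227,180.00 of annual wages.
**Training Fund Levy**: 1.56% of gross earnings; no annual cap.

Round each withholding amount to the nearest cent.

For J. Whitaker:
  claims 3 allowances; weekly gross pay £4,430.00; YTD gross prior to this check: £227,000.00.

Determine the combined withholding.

Territorial Income Tax: taxable = £4,430.00 − 3×£138.00 = £4,016.00
  £519.60 + 26.2% × (£4,016.00 − £4,000.00) = £519.60 + 26.2% × £16.00 = £523.79
Long-Term Care Levy: cap £227,180.00 − YTD £227,000.00 = £180.00 subject; 7.1% × £180.00 = £12.78
Training Fund Levy: 1.56% × £4,430.00 = £69.11
Total: £523.79 + £12.78 + £69.11 = £605.68

£605.68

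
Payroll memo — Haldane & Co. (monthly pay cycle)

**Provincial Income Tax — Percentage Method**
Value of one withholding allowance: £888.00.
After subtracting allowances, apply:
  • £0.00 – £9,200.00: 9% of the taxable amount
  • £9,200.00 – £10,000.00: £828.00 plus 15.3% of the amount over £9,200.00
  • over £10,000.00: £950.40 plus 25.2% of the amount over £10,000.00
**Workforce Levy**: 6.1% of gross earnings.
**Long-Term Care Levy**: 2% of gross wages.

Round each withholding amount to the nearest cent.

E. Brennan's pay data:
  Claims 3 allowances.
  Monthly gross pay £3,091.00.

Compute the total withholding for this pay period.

£288.80

Provincial Income Tax: taxable = £3,091.00 − 3×£888.00 = £427.00
  9% × £427.00 = £38.43
Workforce Levy: 6.1% × £3,091.00 = £188.55
Long-Term Care Levy: 2% × £3,091.00 = £61.82
Total: £38.43 + £188.55 + £61.82 = £288.80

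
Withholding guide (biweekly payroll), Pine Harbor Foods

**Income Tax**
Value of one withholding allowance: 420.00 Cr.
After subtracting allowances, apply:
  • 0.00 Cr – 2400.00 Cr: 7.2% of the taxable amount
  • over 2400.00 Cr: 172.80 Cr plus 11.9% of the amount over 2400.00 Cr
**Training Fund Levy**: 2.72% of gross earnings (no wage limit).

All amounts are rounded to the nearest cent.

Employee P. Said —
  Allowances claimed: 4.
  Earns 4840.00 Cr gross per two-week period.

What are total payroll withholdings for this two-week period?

Income Tax: taxable = 4840.00 Cr − 4×420.00 Cr = 3160.00 Cr
  172.80 Cr + 11.9% × (3160.00 Cr − 2400.00 Cr) = 172.80 Cr + 11.9% × 760.00 Cr = 263.24 Cr
Training Fund Levy: 2.72% × 4840.00 Cr = 131.65 Cr
Total: 263.24 Cr + 131.65 Cr = 394.89 Cr

394.89 Cr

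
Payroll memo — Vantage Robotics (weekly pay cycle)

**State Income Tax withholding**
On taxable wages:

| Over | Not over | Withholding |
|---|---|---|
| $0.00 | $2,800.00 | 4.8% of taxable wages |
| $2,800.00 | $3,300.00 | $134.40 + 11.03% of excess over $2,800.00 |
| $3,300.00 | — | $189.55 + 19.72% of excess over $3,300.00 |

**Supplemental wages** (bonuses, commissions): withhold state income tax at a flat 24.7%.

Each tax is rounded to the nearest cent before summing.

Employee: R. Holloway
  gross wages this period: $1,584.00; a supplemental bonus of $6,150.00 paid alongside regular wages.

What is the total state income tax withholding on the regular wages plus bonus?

$1,595.08

State Income Tax: taxable = $1,584.00
  4.8% × $1,584.00 = $76.03
Supplemental (24.7% flat on bonus): 24.7% × $6,150.00 = $1,519.05
Total state income tax: $76.03 + $1,519.05 = $1,595.08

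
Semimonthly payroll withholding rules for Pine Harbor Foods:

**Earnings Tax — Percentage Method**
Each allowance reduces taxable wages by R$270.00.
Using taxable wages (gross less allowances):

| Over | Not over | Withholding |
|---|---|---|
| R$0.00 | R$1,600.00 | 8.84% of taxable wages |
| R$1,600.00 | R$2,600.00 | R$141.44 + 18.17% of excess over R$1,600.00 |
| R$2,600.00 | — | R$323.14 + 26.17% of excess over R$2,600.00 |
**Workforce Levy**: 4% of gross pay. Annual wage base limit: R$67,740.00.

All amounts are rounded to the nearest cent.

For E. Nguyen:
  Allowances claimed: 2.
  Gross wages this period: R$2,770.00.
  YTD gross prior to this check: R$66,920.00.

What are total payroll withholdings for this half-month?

R$288.71

Earnings Tax: taxable = R$2,770.00 − 2×R$270.00 = R$2,230.00
  R$141.44 + 18.17% × (R$2,230.00 − R$1,600.00) = R$141.44 + 18.17% × R$630.00 = R$255.91
Workforce Levy: cap R$67,740.00 − YTD R$66,920.00 = R$820.00 subject; 4% × R$820.00 = R$32.80
Total: R$255.91 + R$32.80 = R$288.71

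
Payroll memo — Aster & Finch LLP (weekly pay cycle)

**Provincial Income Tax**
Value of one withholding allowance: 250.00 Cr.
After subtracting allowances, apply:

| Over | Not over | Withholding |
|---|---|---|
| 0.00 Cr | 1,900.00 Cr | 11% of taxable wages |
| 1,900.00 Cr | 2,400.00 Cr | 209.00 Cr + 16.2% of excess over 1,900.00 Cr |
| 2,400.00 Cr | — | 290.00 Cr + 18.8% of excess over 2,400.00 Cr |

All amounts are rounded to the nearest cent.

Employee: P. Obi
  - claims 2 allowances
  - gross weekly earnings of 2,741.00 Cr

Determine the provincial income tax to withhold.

Provincial Income Tax: taxable = 2,741.00 Cr − 2×250.00 Cr = 2,241.00 Cr
  209.00 Cr + 16.2% × (2,241.00 Cr − 1,900.00 Cr) = 209.00 Cr + 16.2% × 341.00 Cr = 264.24 Cr

264.24 Cr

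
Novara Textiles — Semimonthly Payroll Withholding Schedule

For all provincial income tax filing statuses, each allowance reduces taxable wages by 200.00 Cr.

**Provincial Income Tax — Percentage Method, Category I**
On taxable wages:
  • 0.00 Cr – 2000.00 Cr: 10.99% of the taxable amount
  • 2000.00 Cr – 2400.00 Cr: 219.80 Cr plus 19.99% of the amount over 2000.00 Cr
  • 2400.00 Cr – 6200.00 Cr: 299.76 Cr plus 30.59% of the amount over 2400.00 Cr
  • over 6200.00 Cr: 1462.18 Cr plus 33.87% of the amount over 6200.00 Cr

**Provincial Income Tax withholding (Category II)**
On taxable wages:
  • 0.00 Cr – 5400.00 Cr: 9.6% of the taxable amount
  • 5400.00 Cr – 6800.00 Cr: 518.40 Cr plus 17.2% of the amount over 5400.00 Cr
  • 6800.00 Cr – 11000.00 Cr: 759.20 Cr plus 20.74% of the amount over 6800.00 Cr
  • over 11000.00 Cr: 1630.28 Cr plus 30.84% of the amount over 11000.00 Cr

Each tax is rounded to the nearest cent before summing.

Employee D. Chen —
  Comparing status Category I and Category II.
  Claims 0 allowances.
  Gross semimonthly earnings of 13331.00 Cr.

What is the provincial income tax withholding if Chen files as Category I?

Provincial Income Tax (Category I): taxable = 13331.00 Cr
  1462.18 Cr + 33.87% × (13331.00 Cr − 6200.00 Cr) = 1462.18 Cr + 33.87% × 7131.00 Cr = 3877.45 Cr

3877.45 Cr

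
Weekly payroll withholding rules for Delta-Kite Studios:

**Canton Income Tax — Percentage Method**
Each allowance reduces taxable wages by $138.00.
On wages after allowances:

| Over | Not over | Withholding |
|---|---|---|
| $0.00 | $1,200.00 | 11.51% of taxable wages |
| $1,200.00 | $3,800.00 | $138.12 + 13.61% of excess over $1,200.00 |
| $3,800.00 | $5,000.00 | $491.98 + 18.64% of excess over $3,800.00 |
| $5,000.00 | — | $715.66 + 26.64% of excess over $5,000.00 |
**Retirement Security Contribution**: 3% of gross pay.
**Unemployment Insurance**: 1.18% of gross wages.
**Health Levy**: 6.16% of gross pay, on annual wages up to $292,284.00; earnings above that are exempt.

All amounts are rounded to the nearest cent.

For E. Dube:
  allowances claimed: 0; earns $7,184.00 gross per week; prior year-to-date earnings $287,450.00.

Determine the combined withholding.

Canton Income Tax: taxable = $7,184.00
  $715.66 + 26.64% × ($7,184.00 − $5,000.00) = $715.66 + 26.64% × $2,184.00 = $1,297.48
Retirement Security Contribution: 3% × $7,184.00 = $215.52
Unemployment Insurance: 1.18% × $7,184.00 = $84.77
Health Levy: cap $292,284.00 − YTD $287,450.00 = $4,834.00 subject; 6.16% × $4,834.00 = $297.77
Total: $1,297.48 + $215.52 + $84.77 + $297.77 = $1,895.54

$1,895.54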